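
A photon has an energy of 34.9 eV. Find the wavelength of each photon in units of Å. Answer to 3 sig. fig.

Use h = 6.62607015e-34 J·s, c = 2.99792458e8 m/s, 1 eV = 1.602176634e-19 J.
First convert: E = 34.9 eV = 5.5916e-18 J.
Apply λ = hc/E: λ = 3.553e-8 m.
Converting to Å: λ = 355.3 Å ≈ 355 Å.

355 Å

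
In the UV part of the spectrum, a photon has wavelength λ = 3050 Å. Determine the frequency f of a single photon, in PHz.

0.983 PHz

Use c = 2.99792458e8 m/s.
First convert: λ = 3050 Å = 3.05e-7 m.
Apply f = c/λ: f = 9.829e14 Hz.
Converting to PHz: f = 0.9829 PHz ≈ 0.983 PHz.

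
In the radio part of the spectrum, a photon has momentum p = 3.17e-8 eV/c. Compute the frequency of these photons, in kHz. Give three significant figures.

In SI units: p = 3.17e-8 eV/c = 1.6941e-35 kg·m/s.
Since f = pc/h for a photon, f = 7.665e6 Hz.
Converting to kHz: f = 7665 kHz ≈ 7670 kHz.

7670 kHz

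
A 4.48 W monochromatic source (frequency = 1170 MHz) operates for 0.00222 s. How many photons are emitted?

Total energy: E_total = P·t = 4.48 × 0.00222 = 0.009946 J.
Per-photon energy: E = 7.753 × 10^-25 J.
N = E_total / E_photon = 1.28 × 10^22.

1.28 × 10^22 photons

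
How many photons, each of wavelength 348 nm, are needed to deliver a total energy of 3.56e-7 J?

6.24e11 photons

Per-photon energy: E = 5.708e-19 J (from wavelength = 348 nm).
N = E_total / E_photon = 3.56e-7 J / 5.708e-19 J = 6.24e11.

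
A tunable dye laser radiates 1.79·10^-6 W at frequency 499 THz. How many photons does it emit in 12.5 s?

Total energy: E_total = P·t = 1.79·10^-6 × 12.5 = 2.238·10^-5 J.
Per-photon energy: E = 3.306·10^-19 J.
N = E_total / E_photon = 6.77·10^13.

6.77·10^13 photons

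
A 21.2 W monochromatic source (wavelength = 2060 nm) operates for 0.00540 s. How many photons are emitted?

1.19 × 10^18 photons

Total energy: E_total = P·t = 21.2 × 0.00540 = 0.1145 J.
Per-photon energy: E = 9.643 × 10^-20 J.
N = E_total / E_photon = 1.19 × 10^18.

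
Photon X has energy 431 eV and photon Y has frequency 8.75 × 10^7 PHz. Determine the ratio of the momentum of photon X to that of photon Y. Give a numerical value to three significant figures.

1.19 × 10^-6

p_X = 2.303 × 10^-25 kg·m/s (from energy = 431 eV, via p = E/c).
p_Y = 1.934 × 10^-19 kg·m/s (from frequency = 8.75 × 10^7 PHz, via p = hf/c).
Ratio = 2.303 × 10^-25 / 1.934 × 10^-19 = 1.19 × 10^-6.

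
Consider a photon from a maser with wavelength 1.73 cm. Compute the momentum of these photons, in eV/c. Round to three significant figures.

Use h = 6.62607015e-34 J·s, c = 2.99792458e8 m/s, 1 eV = 1.602176634e-19 J.
Convert to SI: λ = 1.73 cm = 0.0173 m.
The photon relation is p = h/λ, giving p = 3.830e-32 kg·m/s.
Converting to eV/c: p = 7.167e-5 eV/c ≈ 7.17e-5 eV/c.

7.17e-5 eV/c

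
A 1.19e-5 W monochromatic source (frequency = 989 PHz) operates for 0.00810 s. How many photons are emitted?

1.47e8 photons

Total energy: E_total = P·t = 1.19e-5 × 0.00810 = 9.639e-8 J.
Per-photon energy: E = 6.553e-16 J.
N = E_total / E_photon = 1.47e8.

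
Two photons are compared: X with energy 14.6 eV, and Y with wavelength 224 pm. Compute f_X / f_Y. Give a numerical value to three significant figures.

2.64·10^-3

f_X = 3.530·10^15 Hz (from energy = 14.6 eV, via f = E/h).
f_Y = 1.338·10^18 Hz (from wavelength = 224 pm, via f = c/λ).
Ratio = 3.530·10^15 / 1.338·10^18 = 2.64·10^-3.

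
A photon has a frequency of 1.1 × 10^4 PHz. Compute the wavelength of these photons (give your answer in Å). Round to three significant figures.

Use c = 2.99792458 × 10^8 m/s.
First convert: f = 1.1 × 10^4 PHz = 1.1 × 10^19 Hz.
For a photon λ = c/f, so λ = 2.725 × 10^-11 m.
Converting to Å: λ = 0.2725 Å ≈ 0.273 Å.

0.273 Å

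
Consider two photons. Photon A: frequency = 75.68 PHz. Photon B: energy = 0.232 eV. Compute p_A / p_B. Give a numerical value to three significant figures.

1350

p_A = 1.673 × 10^-25 kg·m/s (from frequency = 75.68 PHz, via p = hf/c).
p_B = 1.240 × 10^-28 kg·m/s (from energy = 0.232 eV, via p = E/c).
Ratio = 1.673 × 10^-25 / 1.240 × 10^-28 = 1350.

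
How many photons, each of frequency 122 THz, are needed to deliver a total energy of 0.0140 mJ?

1.73 × 10^14 photons

Per-photon energy: E = 8.084 × 10^-20 J (from frequency = 122 THz).
N = E_total / E_photon = 1.40 × 10^-5 J / 8.084 × 10^-20 J = 1.73 × 10^14.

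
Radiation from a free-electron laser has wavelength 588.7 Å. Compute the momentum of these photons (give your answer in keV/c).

0.0211 keV/c

In SI units: λ = 588.7 Å = 5.887 × 10^-8 m.
The photon relation is p = h/λ, giving p = 1.126 × 10^-26 kg·m/s.
Converting to keV/c: p = 0.02106 keV/c ≈ 0.0211 keV/c.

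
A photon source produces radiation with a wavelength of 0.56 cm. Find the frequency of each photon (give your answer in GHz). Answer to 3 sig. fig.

53.5 GHz

Convert to SI: λ = 0.56 cm = 0.0056 m.
For a photon f = c/λ, so f = 5.353 × 10^10 Hz.
Converting to GHz: f = 53.53 GHz ≈ 53.5 GHz.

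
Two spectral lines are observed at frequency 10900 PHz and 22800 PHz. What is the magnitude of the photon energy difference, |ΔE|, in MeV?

0.0492 MeV

Using E = hf: E₁ = 7.222e-15 J, E₂ = 1.511e-14 J.
|ΔE| = |7.222e-15 − 1.511e-14| = 7.89e-15 J = 0.0492 MeV.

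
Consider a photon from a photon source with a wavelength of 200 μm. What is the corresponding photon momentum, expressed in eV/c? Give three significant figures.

(h = 6.62607015e-34 J·s, c = 2.99792458e8 m/s, 1 eV = 1.602176634e-19 J.)
Convert to SI: λ = 200 μm = 2.0e-4 m.
The photon relation is p = h/λ, giving p = 3.313e-30 kg·m/s.
Converting to eV/c: p = 0.006199 eV/c ≈ 6.20e-3 eV/c.

6.20e-3 eV/c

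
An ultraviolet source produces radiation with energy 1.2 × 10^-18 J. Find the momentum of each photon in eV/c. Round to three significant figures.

For a photon p = E/c, so p = 4.003 × 10^-27 kg·m/s.
Converting to eV/c: p = 7.490 eV/c ≈ 7.49 eV/c.

7.49 eV/c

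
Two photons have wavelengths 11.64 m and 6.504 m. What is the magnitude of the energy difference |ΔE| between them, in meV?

Using E = hc/λ: E₁ = 1.7066·10^-26 J, E₂ = 3.0542·10^-26 J.
|ΔE| = |1.7066·10^-26 − 3.0542·10^-26| = 1.35·10^-26 J = 8.41·10^-5 meV.

8.41·10^-5 meV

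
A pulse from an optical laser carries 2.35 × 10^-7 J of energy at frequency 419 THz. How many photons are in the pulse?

8.46 × 10^11 photons

Per-photon energy: E = 2.776 × 10^-19 J (from frequency = 419 THz).
N = E_total / E_photon = 2.35 × 10^-7 J / 2.776 × 10^-19 J = 8.46 × 10^11.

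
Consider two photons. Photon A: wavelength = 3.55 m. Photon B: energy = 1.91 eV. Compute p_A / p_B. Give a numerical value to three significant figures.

p_A = 1.866·10^-34 kg·m/s (from wavelength = 3.55 m, via p = h/λ).
p_B = 1.021·10^-27 kg·m/s (from energy = 1.91 eV, via p = E/c).
Ratio = 1.866·10^-34 / 1.021·10^-27 = 1.83·10^-7.

1.83·10^-7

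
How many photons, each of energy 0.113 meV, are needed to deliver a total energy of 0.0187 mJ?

Per-photon energy: E = 1.810 × 10^-23 J (from energy = 0.113 meV).
N = E_total / E_photon = 1.87 × 10^-5 J / 1.810 × 10^-23 J = 1.03 × 10^18.

1.03 × 10^18 photons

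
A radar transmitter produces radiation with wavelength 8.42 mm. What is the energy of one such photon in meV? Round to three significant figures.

Use h = 6.62607015 × 10^-34 J·s, c = 2.99792458 × 10^8 m/s, 1 eV = 1.602176634 × 10^-19 J.
Convert to SI: λ = 8.42 mm = 0.00842 m.
Since E = hc/λ for a photon, E = 2.359 × 10^-23 J.
Converting to meV: E = 0.1472 meV ≈ 0.147 meV.

0.147 meV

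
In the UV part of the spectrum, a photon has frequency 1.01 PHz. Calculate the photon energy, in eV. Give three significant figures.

4.18 eV

Convert to SI: f = 1.01 PHz = 1.01·10^15 Hz.
The photon relation is E = hf, giving E = 6.692·10^-19 J.
Converting to eV: E = 4.177 eV ≈ 4.18 eV.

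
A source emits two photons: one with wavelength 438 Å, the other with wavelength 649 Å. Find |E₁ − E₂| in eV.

Using E = hc/λ: E₁ = 4.535 × 10^-18 J, E₂ = 3.061 × 10^-18 J.
|ΔE| = |4.535 × 10^-18 − 3.061 × 10^-18| = 1.47 × 10^-18 J = 9.20 eV.

9.20 eV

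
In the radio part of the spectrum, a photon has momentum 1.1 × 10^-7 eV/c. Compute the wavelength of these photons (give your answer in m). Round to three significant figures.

11.3 m

Use h = 6.62607015 × 10^-34 J·s, c = 2.99792458 × 10^8 m/s, 1 eV = 1.602176634 × 10^-19 J.
Convert to SI: p = 1.1 × 10^-7 eV/c = 5.8787 × 10^-35 kg·m/s.
Since λ = h/p for a photon, λ = 11.27 m.
So λ ≈ 11.3 m.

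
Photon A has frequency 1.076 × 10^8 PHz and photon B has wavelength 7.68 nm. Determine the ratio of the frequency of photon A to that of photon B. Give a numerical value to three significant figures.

f_A = 1.076 × 10^23 Hz (from frequency = 1.076 × 10^8 PHz, via f given directly).
f_B = 3.904 × 10^16 Hz (from wavelength = 7.68 nm, via f = c/λ).
Ratio = 1.076 × 10^23 / 3.904 × 10^16 = 2.76 × 10^6.

2.76 × 10^6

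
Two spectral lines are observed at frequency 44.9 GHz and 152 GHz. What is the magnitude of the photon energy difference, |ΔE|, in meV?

Using E = hf: E₁ = 2.975 × 10^-23 J, E₂ = 1.007 × 10^-22 J.
|ΔE| = |2.975 × 10^-23 − 1.007 × 10^-22| = 7.10 × 10^-23 J = 0.443 meV.

0.443 meV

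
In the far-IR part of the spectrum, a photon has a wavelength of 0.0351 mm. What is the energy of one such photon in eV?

0.0353 eV

Use h = 6.62607015e-34 J·s, c = 2.99792458e8 m/s, 1 eV = 1.602176634e-19 J.
Convert to SI: λ = 0.0351 mm = 3.51e-5 m.
Since E = hc/λ for a photon, E = 5.659e-21 J.
Converting to eV: E = 0.03532 eV ≈ 0.0353 eV.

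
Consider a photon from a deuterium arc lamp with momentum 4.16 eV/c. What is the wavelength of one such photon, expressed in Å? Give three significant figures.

2980 Å

(h = 6.62607015 × 10^-34 J·s, c = 2.99792458 × 10^8 m/s, 1 eV = 1.602176634 × 10^-19 J.)
First convert: p = 4.16 eV/c = 2.2232 × 10^-27 kg·m/s.
The photon relation is λ = h/p, giving λ = 2.980 × 10^-7 m.
Converting to Å: λ = 2980 Å ≈ 2980 Å.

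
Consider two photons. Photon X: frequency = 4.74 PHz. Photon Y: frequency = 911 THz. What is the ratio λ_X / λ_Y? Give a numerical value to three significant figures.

0.192

λ_X = 6.325·10^-8 m (from frequency = 4.74 PHz, via λ = c/f).
λ_Y = 3.291·10^-7 m (from frequency = 911 THz, via λ = c/f).
Ratio = 6.325·10^-8 / 3.291·10^-7 = 0.192.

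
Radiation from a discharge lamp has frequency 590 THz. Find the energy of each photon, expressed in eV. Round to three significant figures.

In SI units: f = 590 THz = 5.9 × 10^14 Hz.
Since E = hf for a photon, E = 3.909 × 10^-19 J.
Converting to eV: E = 2.440 eV ≈ 2.44 eV.

2.44 eV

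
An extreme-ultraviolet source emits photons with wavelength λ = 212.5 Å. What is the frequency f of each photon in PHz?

14.1 PHz

In SI units: λ = 212.5 Å = 2.125e-8 m.
Apply f = c/λ: f = 1.411e16 Hz.
Converting to PHz: f = 14.11 PHz ≈ 14.1 PHz.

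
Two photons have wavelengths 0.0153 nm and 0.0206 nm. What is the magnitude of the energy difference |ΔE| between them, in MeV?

Using E = hc/λ: E₁ = 1.298 × 10^-14 J, E₂ = 9.643 × 10^-15 J.
|ΔE| = |1.298 × 10^-14 − 9.643 × 10^-15| = 3.34 × 10^-15 J = 0.0208 MeV.

0.0208 MeV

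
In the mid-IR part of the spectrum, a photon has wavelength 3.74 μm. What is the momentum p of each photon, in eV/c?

(h = 6.62607015e-34 J·s, c = 2.99792458e8 m/s, 1 eV = 1.602176634e-19 J.)
Convert to SI: λ = 3.74 μm = 3.74e-6 m.
Apply p = h/λ: p = 1.772e-28 kg·m/s.
Converting to eV/c: p = 0.3315 eV/c ≈ 0.332 eV/c.

0.332 eV/c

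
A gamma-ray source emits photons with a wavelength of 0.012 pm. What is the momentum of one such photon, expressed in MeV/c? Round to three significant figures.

Convert to SI: λ = 0.012 pm = 1.2e-14 m.
The photon relation is p = h/λ, giving p = 5.522e-20 kg·m/s.
Converting to MeV/c: p = 103.3 MeV/c ≈ 103 MeV/c.

103 MeV/c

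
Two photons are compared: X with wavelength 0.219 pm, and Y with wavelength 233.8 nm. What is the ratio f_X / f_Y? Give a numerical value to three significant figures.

f_X = 1.369·10^21 Hz (from wavelength = 0.219 pm, via f = c/λ).
f_Y = 1.282·10^15 Hz (from wavelength = 233.8 nm, via f = c/λ).
Ratio = 1.369·10^21 / 1.282·10^15 = 1.07·10^6.

1.07·10^6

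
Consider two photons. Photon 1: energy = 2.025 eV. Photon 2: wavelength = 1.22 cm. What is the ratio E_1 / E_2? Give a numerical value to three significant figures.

E_1 = 3.244e-19 J (from energy = 2.025 eV, via E given directly).
E_2 = 1.628e-23 J (from wavelength = 1.22 cm, via E = hc/λ).
Ratio = 3.244e-19 / 1.628e-23 = 1.99e4.

1.99e4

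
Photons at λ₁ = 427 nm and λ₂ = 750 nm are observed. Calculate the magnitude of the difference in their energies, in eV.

1.25 eV

Using E = hc/λ: E₁ = 4.652 × 10^-19 J, E₂ = 2.649 × 10^-19 J.
|ΔE| = |4.652 × 10^-19 − 2.649 × 10^-19| = 2.00 × 10^-19 J = 1.25 eV.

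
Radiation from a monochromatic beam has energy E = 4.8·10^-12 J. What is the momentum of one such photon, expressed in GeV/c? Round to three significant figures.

The photon relation is p = E/c, giving p = 1.601·10^-20 kg·m/s.
Converting to GeV/c: p = 0.02996 GeV/c ≈ 0.0300 GeV/c.

0.0300 GeV/c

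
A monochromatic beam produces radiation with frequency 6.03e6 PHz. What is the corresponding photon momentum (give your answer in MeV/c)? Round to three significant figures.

24.9 MeV/c

Take h = 6.62607015e-34 J·s, c = 2.99792458e8 m/s, 1 eV = 1.602176634e-19 J.
In SI units: f = 6.03e6 PHz = 6.03e21 Hz.
Since p = hf/c for a photon, p = 1.333e-20 kg·m/s.
Converting to MeV/c: p = 24.94 MeV/c ≈ 24.9 MeV/c.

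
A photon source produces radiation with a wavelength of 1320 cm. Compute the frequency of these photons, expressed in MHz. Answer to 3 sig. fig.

22.7 MHz

In SI units: λ = 1320 cm = 13.2 m.
Apply f = c/λ: f = 2.271e7 Hz.
Converting to MHz: f = 22.71 MHz ≈ 22.7 MHz.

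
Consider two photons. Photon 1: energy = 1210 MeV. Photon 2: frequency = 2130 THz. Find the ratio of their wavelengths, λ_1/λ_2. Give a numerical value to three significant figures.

λ_1 = 1.025e-15 m (from energy = 1210 MeV, via λ = hc/E).
λ_2 = 1.407e-7 m (from frequency = 2130 THz, via λ = c/f).
Ratio = 1.025e-15 / 1.407e-7 = 7.28e-9.

7.28e-9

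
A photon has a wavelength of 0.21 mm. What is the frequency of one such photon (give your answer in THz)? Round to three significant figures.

Take c = 2.99792458 × 10^8 m/s.
First convert: λ = 0.21 mm = 2.1 × 10^-4 m.
Since f = c/λ for a photon, f = 1.428 × 10^12 Hz.
Converting to THz: f = 1.428 THz ≈ 1.43 THz.

1.43 THz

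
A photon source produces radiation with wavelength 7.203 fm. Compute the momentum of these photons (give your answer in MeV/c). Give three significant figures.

172 MeV/c

Use h = 6.62607015e-34 J·s, c = 2.99792458e8 m/s, 1 eV = 1.602176634e-19 J.
In SI units: λ = 7.203 fm = 7.203e-15 m.
For a photon p = h/λ, so p = 9.199e-20 kg·m/s.
Converting to MeV/c: p = 172.1 MeV/c ≈ 172 MeV/c.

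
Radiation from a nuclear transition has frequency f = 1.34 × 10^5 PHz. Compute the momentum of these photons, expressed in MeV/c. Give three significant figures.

0.554 MeV/c

(h = 6.62607015 × 10^-34 J·s, c = 2.99792458 × 10^8 m/s, 1 eV = 1.602176634 × 10^-19 J.)
Convert to SI: f = 1.34 × 10^5 PHz = 1.34 × 10^20 Hz.
Apply p = hf/c: p = 2.962 × 10^-22 kg·m/s.
Converting to MeV/c: p = 0.5542 MeV/c ≈ 0.554 MeV/c.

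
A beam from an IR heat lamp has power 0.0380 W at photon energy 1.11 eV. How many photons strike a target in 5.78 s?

Total energy: E_total = P·t = 0.0380 × 5.78 = 0.2196 J.
Per-photon energy: E = 1.778 × 10^-19 J.
N = E_total / E_photon = 1.24 × 10^18.

1.24 × 10^18 photons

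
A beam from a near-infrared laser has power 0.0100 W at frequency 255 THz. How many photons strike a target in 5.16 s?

Total energy: E_total = P·t = 0.0100 × 5.16 = 0.05160 J.
Per-photon energy: E = 1.690e-19 J.
N = E_total / E_photon = 3.05e17.

3.05e17 photons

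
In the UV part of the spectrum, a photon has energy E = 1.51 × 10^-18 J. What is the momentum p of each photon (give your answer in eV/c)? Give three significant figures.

For a photon p = E/c, so p = 5.037 × 10^-27 kg·m/s.
Converting to eV/c: p = 9.425 eV/c ≈ 9.42 eV/c.

9.42 eV/c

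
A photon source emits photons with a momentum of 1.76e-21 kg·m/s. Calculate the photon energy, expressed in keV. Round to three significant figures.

Since E = pc for a photon, E = 5.276e-13 J.
Converting to keV: E = 3293 keV ≈ 3290 keV.

3290 keV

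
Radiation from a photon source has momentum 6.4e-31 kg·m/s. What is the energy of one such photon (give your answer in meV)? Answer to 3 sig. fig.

Take c = 2.99792458e8 m/s, 1 eV = 1.602176634e-19 J.
Apply E = pc: E = 1.919e-22 J.
Converting to meV: E = 1.198 meV ≈ 1.20 meV.

1.20 meV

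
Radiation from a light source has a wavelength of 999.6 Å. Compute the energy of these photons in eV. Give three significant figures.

(h = 6.62607015e-34 J·s, c = 2.99792458e8 m/s, 1 eV = 1.602176634e-19 J.)
In SI units: λ = 999.6 Å = 9.996e-8 m.
Apply E = hc/λ: E = 1.987e-18 J.
Converting to eV: E = 12.40 eV ≈ 12.4 eV.

12.4 eV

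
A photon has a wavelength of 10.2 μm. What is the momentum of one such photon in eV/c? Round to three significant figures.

0.122 eV/c

Take h = 6.62607015·10^-34 J·s, c = 2.99792458·10^8 m/s, 1 eV = 1.602176634·10^-19 J.
In SI units: λ = 10.2 μm = 1.02·10^-5 m.
Apply p = h/λ: p = 6.496·10^-29 kg·m/s.
Converting to eV/c: p = 0.1216 eV/c ≈ 0.122 eV/c.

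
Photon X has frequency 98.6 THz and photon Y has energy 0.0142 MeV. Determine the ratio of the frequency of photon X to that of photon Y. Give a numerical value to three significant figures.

f_X = 9.860e13 Hz (from frequency = 98.6 THz, via f given directly).
f_Y = 3.434e18 Hz (from energy = 0.0142 MeV, via f = E/h).
Ratio = 9.860e13 / 3.434e18 = 2.87e-5.

2.87e-5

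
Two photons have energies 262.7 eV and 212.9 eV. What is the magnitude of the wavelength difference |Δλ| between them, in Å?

Using λ = hc/E: λ₁ = 4.7196·10^-9 m, λ₂ = 5.8236·10^-9 m.
|Δλ| = |4.7196·10^-9 − 5.8236·10^-9| = 1.10·10^-9 m = 11.0 Å.

11.0 Å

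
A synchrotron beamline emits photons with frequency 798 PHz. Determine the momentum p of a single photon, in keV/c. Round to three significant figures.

3.30 keV/c

Convert to SI: f = 798 PHz = 7.98e17 Hz.
The photon relation is p = hf/c, giving p = 1.764e-24 kg·m/s.
Converting to keV/c: p = 3.300 keV/c ≈ 3.30 keV/c.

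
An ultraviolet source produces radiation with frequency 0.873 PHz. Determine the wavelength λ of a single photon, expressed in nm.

Use c = 2.99792458·10^8 m/s.
Convert to SI: f = 0.873 PHz = 8.73·10^14 Hz.
Apply λ = c/f: λ = 3.434·10^-7 m.
Converting to nm: λ = 343.4 nm ≈ 343 nm.

343 nm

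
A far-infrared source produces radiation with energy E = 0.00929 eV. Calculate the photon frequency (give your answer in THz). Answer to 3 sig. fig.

Take h = 6.62607015e-34 J·s, 1 eV = 1.602176634e-19 J.
In SI units: E = 0.00929 eV = 1.4884e-21 J.
Since f = E/h for a photon, f = 2.246e12 Hz.
Converting to THz: f = 2.246 THz ≈ 2.25 THz.

2.25 THz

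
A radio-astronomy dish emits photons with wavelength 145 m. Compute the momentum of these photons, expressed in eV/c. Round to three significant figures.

8.55 × 10^-9 eV/c

Since p = h/λ for a photon, p = 4.570 × 10^-36 kg·m/s.
Converting to eV/c: p = 8.551 × 10^-9 eV/c ≈ 8.55 × 10^-9 eV/c.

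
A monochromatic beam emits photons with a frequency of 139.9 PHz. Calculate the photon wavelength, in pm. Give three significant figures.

First convert: f = 139.9 PHz = 1.399 × 10^17 Hz.
Since λ = c/f for a photon, λ = 2.143 × 10^-9 m.
Converting to pm: λ = 2143 pm ≈ 2140 pm.

2140 pm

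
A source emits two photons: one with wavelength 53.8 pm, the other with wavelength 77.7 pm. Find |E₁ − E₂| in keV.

Using E = hc/λ: E₁ = 3.692 × 10^-15 J, E₂ = 2.557 × 10^-15 J.
|ΔE| = |3.692 × 10^-15 − 2.557 × 10^-15| = 1.14 × 10^-15 J = 7.09 keV.

7.09 keV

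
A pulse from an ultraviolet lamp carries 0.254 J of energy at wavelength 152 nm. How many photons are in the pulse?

Per-photon energy: E = 1.307 × 10^-18 J (from wavelength = 152 nm).
N = E_total / E_photon = 0.254 J / 1.307 × 10^-18 J = 1.94 × 10^17.

1.94 × 10^17 photons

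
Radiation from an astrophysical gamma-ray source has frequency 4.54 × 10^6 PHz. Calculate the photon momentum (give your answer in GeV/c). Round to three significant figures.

First convert: f = 4.54 × 10^6 PHz = 4.54 × 10^21 Hz.
Apply p = hf/c: p = 1.003 × 10^-20 kg·m/s.
Converting to GeV/c: p = 0.01878 GeV/c ≈ 0.0188 GeV/c.

0.0188 GeV/c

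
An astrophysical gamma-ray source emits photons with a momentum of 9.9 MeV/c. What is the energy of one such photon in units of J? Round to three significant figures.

Use c = 2.99792458e8 m/s, 1 eV = 1.602176634e-19 J.
In SI units: p = 9.9 MeV/c = 5.2908e-21 kg·m/s.
For a photon E = pc, so E = 1.586e-12 J.
So E ≈ 1.59e-12 J.

1.59e-12 J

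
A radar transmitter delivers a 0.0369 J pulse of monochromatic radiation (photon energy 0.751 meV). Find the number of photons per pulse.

Per-photon energy: E = 1.203·10^-22 J (from energy = 0.751 meV).
N = E_total / E_photon = 0.0369 J / 1.203·10^-22 J = 3.07·10^20.

3.07·10^20 photons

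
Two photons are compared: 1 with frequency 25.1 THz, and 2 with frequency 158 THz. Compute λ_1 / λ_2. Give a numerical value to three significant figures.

6.29

λ_1 = 1.194e-5 m (from frequency = 25.1 THz, via λ = c/f).
λ_2 = 1.897e-6 m (from frequency = 158 THz, via λ = c/f).
Ratio = 1.194e-5 / 1.897e-6 = 6.29.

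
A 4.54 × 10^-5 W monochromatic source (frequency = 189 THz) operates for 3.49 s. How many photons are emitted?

Total energy: E_total = P·t = 4.54 × 10^-5 × 3.49 = 1.584 × 10^-4 J.
Per-photon energy: E = 1.252 × 10^-19 J.
N = E_total / E_photon = 1.27 × 10^15.

1.27 × 10^15 photons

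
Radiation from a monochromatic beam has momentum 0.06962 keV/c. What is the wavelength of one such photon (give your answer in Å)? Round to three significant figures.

178 Å

(h = 6.62607015·10^-34 J·s, c = 2.99792458·10^8 m/s, 1 eV = 1.602176634·10^-19 J.)
First convert: p = 0.06962 keV/c = 3.7207·10^-26 kg·m/s.
For a photon λ = h/p, so λ = 1.781·10^-8 m.
Converting to Å: λ = 178.1 Å ≈ 178 Å.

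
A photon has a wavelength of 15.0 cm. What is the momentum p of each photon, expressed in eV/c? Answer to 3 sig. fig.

Take h = 6.62607015 × 10^-34 J·s, c = 2.99792458 × 10^8 m/s, 1 eV = 1.602176634 × 10^-19 J.
In SI units: λ = 15.0 cm = 0.150 m.
Apply p = h/λ: p = 4.417 × 10^-33 kg·m/s.
Converting to eV/c: p = 8.266 × 10^-6 eV/c ≈ 8.27 × 10^-6 eV/c.

8.27 × 10^-6 eV/c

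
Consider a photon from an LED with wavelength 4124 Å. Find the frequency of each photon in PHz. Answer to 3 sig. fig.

0.727 PHz

First convert: λ = 4124 Å = 4.124 × 10^-7 m.
Apply f = c/λ: f = 7.269 × 10^14 Hz.
Converting to PHz: f = 0.7269 PHz ≈ 0.727 PHz.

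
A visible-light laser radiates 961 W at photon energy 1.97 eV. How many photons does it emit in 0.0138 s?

4.20 × 10^19 photons

Total energy: E_total = P·t = 961 × 0.0138 = 13.26 J.
Per-photon energy: E = 3.156 × 10^-19 J.
N = E_total / E_photon = 4.20 × 10^19.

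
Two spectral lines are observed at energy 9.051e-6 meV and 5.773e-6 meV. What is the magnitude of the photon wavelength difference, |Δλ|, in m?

77.8 m

Using λ = hc/E: λ₁ = 136.98 m, λ₂ = 214.77 m.
|Δλ| = |136.98 − 214.77| = 77.8 m.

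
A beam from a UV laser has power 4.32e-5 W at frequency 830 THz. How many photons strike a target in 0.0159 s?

1.25e12 photons

Total energy: E_total = P·t = 4.32e-5 × 0.0159 = 6.869e-7 J.
Per-photon energy: E = 5.500e-19 J.
N = E_total / E_photon = 1.25e12.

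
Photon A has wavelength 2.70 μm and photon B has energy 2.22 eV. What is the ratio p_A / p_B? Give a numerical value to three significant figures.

p_A = 2.454e-28 kg·m/s (from wavelength = 2.70 μm, via p = h/λ).
p_B = 1.186e-27 kg·m/s (from energy = 2.22 eV, via p = E/c).
Ratio = 2.454e-28 / 1.186e-27 = 0.207.

0.207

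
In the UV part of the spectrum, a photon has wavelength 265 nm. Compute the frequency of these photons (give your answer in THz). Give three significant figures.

1130 THz

(c = 2.99792458·10^8 m/s.)
First convert: λ = 265 nm = 2.65·10^-7 m.
The photon relation is f = c/λ, giving f = 1.131·10^15 Hz.
Converting to THz: f = 1131 THz ≈ 1130 THz.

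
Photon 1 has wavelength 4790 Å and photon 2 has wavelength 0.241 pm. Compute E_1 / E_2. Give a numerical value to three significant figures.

5.03 × 10^-7

E_1 = 4.147 × 10^-19 J (from wavelength = 4790 Å, via E = hc/λ).
E_2 = 8.243 × 10^-13 J (from wavelength = 0.241 pm, via E = hc/λ).
Ratio = 4.147 × 10^-19 / 8.243 × 10^-13 = 5.03 × 10^-7.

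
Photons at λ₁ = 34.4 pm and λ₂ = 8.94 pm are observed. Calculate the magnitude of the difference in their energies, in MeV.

0.103 MeV

Using E = hc/λ: E₁ = 5.775e-15 J, E₂ = 2.222e-14 J.
|ΔE| = |5.775e-15 − 2.222e-14| = 1.64e-14 J = 0.103 MeV.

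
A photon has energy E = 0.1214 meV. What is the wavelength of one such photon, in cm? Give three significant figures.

1.02 cm

First convert: E = 0.1214 meV = 1.9450e-23 J.
Since λ = hc/E for a photon, λ = 0.01021 m.
Converting to cm: λ = 1.021 cm ≈ 1.02 cm.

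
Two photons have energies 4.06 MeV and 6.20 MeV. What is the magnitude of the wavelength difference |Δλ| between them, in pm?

Using λ = hc/E: λ₁ = 3.054·10^-13 m, λ₂ = 2.000·10^-13 m.
|Δλ| = |3.054·10^-13 − 2.000·10^-13| = 1.05·10^-13 m = 0.105 pm.

0.105 pm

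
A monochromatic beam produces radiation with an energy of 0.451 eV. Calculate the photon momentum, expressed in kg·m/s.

First convert: E = 0.451 eV = 7.2258·10^-20 J.
For a photon p = E/c, so p = 2.410·10^-28 kg·m/s.
So p ≈ 2.41·10^-28 kg·m/s.

2.41·10^-28 kg·m/s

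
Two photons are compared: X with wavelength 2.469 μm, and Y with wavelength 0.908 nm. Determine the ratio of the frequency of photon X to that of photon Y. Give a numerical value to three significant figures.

f_X = 1.214 × 10^14 Hz (from wavelength = 2.469 μm, via f = c/λ).
f_Y = 3.302 × 10^17 Hz (from wavelength = 0.908 nm, via f = c/λ).
Ratio = 1.214 × 10^14 / 3.302 × 10^17 = 3.68 × 10^-4.

3.68 × 10^-4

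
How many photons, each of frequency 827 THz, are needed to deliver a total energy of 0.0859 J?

Per-photon energy: E = 5.480e-19 J (from frequency = 827 THz).
N = E_total / E_photon = 0.0859 J / 5.480e-19 J = 1.57e17.

1.57e17 photons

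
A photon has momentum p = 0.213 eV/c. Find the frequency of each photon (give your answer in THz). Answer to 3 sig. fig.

Convert to SI: p = 0.213 eV/c = 1.1383 × 10^-28 kg·m/s.
For a photon f = pc/h, so f = 5.150 × 10^13 Hz.
Converting to THz: f = 51.50 THz ≈ 51.5 THz.

51.5 THz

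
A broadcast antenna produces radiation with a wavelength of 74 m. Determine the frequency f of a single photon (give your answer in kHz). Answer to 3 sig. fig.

4050 kHz

Take c = 2.99792458e8 m/s.
Since f = c/λ for a photon, f = 4.051e6 Hz.
Converting to kHz: f = 4051 kHz ≈ 4050 kHz.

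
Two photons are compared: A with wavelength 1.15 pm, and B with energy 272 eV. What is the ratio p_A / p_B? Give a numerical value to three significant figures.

p_A = 5.762 × 10^-22 kg·m/s (from wavelength = 1.15 pm, via p = h/λ).
p_B = 1.454 × 10^-25 kg·m/s (from energy = 272 eV, via p = E/c).
Ratio = 5.762 × 10^-22 / 1.454 × 10^-25 = 3960.

3960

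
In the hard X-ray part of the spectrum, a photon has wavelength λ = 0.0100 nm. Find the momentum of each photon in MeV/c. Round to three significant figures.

0.124 MeV/c

(h = 6.62607015·10^-34 J·s, c = 2.99792458·10^8 m/s, 1 eV = 1.602176634·10^-19 J.)
Convert to SI: λ = 0.0100 nm = 1.00·10^-11 m.
Apply p = h/λ: p = 6.626·10^-23 kg·m/s.
Converting to MeV/c: p = 0.1240 MeV/c ≈ 0.124 MeV/c.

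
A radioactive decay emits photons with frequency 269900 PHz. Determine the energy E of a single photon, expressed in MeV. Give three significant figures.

1.12 MeV

In SI units: f = 269900 PHz = 2.699e20 Hz.
Apply E = hf: E = 1.788e-13 J.
Converting to MeV: E = 1.116 MeV ≈ 1.12 MeV.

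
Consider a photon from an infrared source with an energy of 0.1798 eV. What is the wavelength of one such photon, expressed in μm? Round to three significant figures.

6.90 μm

First convert: E = 0.1798 eV = 2.8807e-20 J.
For a photon λ = hc/E, so λ = 6.896e-6 m.
Converting to μm: λ = 6.896 μm ≈ 6.90 μm.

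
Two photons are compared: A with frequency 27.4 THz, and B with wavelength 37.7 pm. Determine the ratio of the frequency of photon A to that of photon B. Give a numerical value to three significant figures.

3.45 × 10^-6

f_A = 2.740 × 10^13 Hz (from frequency = 27.4 THz, via f given directly).
f_B = 7.952 × 10^18 Hz (from wavelength = 37.7 pm, via f = c/λ).
Ratio = 2.740 × 10^13 / 7.952 × 10^18 = 3.45 × 10^-6.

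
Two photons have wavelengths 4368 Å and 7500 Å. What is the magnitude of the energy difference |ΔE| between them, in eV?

1.19 eV

Using E = hc/λ: E₁ = 4.5477e-19 J, E₂ = 2.6486e-19 J.
|ΔE| = |4.5477e-19 − 2.6486e-19| = 1.90e-19 J = 1.19 eV.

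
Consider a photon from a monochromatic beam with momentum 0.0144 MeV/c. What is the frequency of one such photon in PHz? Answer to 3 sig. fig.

Take h = 6.62607015·10^-34 J·s, c = 2.99792458·10^8 m/s, 1 eV = 1.602176634·10^-19 J.
In SI units: p = 0.0144 MeV/c = 7.6958·10^-24 kg·m/s.
For a photon f = pc/h, so f = 3.482·10^18 Hz.
Converting to PHz: f = 3482 PHz ≈ 3480 PHz.

3480 PHz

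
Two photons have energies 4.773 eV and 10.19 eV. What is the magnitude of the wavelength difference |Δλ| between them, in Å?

Using λ = hc/E: λ₁ = 2.5976e-7 m, λ₂ = 1.2167e-7 m.
|Δλ| = |2.5976e-7 − 1.2167e-7| = 1.38e-7 m = 1380 Å.

1380 Å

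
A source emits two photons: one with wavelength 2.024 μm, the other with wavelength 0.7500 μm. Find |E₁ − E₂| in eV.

Using E = hc/λ: E₁ = 9.8145e-20 J, E₂ = 2.6486e-19 J.
|ΔE| = |9.8145e-20 − 2.6486e-19| = 1.67e-19 J = 1.04 eV.

1.04 eV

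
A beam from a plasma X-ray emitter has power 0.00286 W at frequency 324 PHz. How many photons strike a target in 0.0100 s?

Total energy: E_total = P·t = 0.00286 × 0.0100 = 2.860e-5 J.
Per-photon energy: E = 2.147e-16 J.
N = E_total / E_photon = 1.33e11.

1.33e11 photons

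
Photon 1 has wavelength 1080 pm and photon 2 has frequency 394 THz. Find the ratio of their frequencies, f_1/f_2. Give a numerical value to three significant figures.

705

f_1 = 2.776e17 Hz (from wavelength = 1080 pm, via f = c/λ).
f_2 = 3.940e14 Hz (from frequency = 394 THz, via f given directly).
Ratio = 2.776e17 / 3.940e14 = 705.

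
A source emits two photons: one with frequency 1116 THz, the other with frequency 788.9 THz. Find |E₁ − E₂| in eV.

Using E = hf: E₁ = 7.3947e-19 J, E₂ = 5.2273e-19 J.
|ΔE| = |7.3947e-19 − 5.2273e-19| = 2.17e-19 J = 1.35 eV.

1.35 eV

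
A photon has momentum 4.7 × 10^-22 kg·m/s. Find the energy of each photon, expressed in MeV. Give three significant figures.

0.879 MeV

Since E = pc for a photon, E = 1.409 × 10^-13 J.
Converting to MeV: E = 0.8794 MeV ≈ 0.879 MeV.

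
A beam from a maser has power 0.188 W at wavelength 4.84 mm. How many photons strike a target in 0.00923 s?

Total energy: E_total = P·t = 0.188 × 0.00923 = 0.001735 J.
Per-photon energy: E = 4.104e-23 J.
N = E_total / E_photon = 4.23e19.

4.23e19 photons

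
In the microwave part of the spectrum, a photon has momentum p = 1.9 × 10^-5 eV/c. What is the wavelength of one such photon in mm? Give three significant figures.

Take h = 6.62607015 × 10^-34 J·s, c = 2.99792458 × 10^8 m/s, 1 eV = 1.602176634 × 10^-19 J.
First convert: p = 1.9 × 10^-5 eV/c = 1.0154 × 10^-32 kg·m/s.
For a photon λ = h/p, so λ = 0.06525 m.
Converting to mm: λ = 65.25 mm ≈ 65.3 mm.

65.3 mm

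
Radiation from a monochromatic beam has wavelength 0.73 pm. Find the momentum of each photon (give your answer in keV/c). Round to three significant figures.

1700 keV/c

First convert: λ = 0.73 pm = 7.3 × 10^-13 m.
For a photon p = h/λ, so p = 9.077 × 10^-22 kg·m/s.
Converting to keV/c: p = 1698 keV/c ≈ 1700 keV/c.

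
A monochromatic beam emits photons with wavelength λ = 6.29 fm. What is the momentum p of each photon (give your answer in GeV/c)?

Take h = 6.62607015 × 10^-34 J·s, c = 2.99792458 × 10^8 m/s, 1 eV = 1.602176634 × 10^-19 J.
Convert to SI: λ = 6.29 fm = 6.29 × 10^-15 m.
Since p = h/λ for a photon, p = 1.053 × 10^-19 kg·m/s.
Converting to GeV/c: p = 0.1971 GeV/c ≈ 0.197 GeV/c.

0.197 GeV/c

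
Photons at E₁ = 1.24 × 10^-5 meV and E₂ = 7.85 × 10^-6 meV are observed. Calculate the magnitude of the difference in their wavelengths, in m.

58.0 m

Using λ = hc/E: λ₁ = 99.99 m, λ₂ = 157.9 m.
|Δλ| = |99.99 − 157.9| = 58.0 m.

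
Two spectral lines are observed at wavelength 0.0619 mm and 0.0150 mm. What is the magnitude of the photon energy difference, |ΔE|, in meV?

Using E = hc/λ: E₁ = 3.209e-21 J, E₂ = 1.324e-20 J.
|ΔE| = |3.209e-21 − 1.324e-20| = 1.00e-20 J = 62.6 meV.

62.6 meV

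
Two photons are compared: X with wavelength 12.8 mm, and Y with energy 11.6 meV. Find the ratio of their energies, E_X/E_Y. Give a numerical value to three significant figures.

8.35 × 10^-3

E_X = 1.552 × 10^-23 J (from wavelength = 12.8 mm, via E = hc/λ).
E_Y = 1.859 × 10^-21 J (from energy = 11.6 meV, via E given directly).
Ratio = 1.552 × 10^-23 / 1.859 × 10^-21 = 8.35 × 10^-3.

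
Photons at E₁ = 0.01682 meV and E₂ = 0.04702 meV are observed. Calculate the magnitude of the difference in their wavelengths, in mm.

Using λ = hc/E: λ₁ = 0.073712 m, λ₂ = 0.026368 m.
|Δλ| = |0.073712 − 0.026368| = 0.0473 m = 47.3 mm.

47.3 mm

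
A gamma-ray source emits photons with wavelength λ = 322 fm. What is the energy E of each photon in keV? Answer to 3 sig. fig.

3850 keV

(h = 6.62607015 × 10^-34 J·s, c = 2.99792458 × 10^8 m/s, 1 eV = 1.602176634 × 10^-19 J.)
In SI units: λ = 322 fm = 3.22 × 10^-13 m.
Since E = hc/λ for a photon, E = 6.169 × 10^-13 J.
Converting to keV: E = 3850 keV ≈ 3850 keV.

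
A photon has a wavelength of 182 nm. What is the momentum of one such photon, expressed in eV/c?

6.81 eV/c

First convert: λ = 182 nm = 1.82·10^-7 m.
The photon relation is p = h/λ, giving p = 3.641·10^-27 kg·m/s.
Converting to eV/c: p = 6.812 eV/c ≈ 6.81 eV/c.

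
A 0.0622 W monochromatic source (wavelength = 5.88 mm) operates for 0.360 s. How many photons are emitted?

Total energy: E_total = P·t = 0.0622 × 0.360 = 0.02239 J.
Per-photon energy: E = 3.378e-23 J.
N = E_total / E_photon = 6.63e20.

6.63e20 photons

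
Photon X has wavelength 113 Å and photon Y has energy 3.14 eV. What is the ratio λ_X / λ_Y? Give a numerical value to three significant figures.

0.0286

λ_X = 1.130e-8 m (from wavelength = 113 Å, via λ given directly).
λ_Y = 3.949e-7 m (from energy = 3.14 eV, via λ = hc/E).
Ratio = 1.130e-8 / 3.949e-7 = 0.0286.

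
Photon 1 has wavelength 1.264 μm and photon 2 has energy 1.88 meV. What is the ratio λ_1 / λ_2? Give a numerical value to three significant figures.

1.92 × 10^-3

λ_1 = 1.264 × 10^-6 m (from wavelength = 1.264 μm, via λ given directly).
λ_2 = 6.595 × 10^-4 m (from energy = 1.88 meV, via λ = hc/E).
Ratio = 1.264 × 10^-6 / 6.595 × 10^-4 = 1.92 × 10^-3.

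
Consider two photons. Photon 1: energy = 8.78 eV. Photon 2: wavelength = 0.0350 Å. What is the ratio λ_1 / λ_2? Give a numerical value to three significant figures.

λ_1 = 1.412e-7 m (from energy = 8.78 eV, via λ = hc/E).
λ_2 = 3.500e-12 m (from wavelength = 0.0350 Å, via λ given directly).
Ratio = 1.412e-7 / 3.500e-12 = 4.03e4.

4.03e4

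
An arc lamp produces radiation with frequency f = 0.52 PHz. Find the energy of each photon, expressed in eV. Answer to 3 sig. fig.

First convert: f = 0.52 PHz = 5.2e14 Hz.
Apply E = hf: E = 3.446e-19 J.
Converting to eV: E = 2.151 eV ≈ 2.15 eV.

2.15 eV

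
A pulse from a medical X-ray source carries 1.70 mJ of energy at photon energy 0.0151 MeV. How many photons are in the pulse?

7.03 × 10^11 photons

Per-photon energy: E = 2.419 × 10^-15 J (from energy = 0.0151 MeV).
N = E_total / E_photon = 0.00170 J / 2.419 × 10^-15 J = 7.03 × 10^11.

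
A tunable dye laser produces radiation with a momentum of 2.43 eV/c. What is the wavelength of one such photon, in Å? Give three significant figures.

First convert: p = 2.43 eV/c = 1.2987 × 10^-27 kg·m/s.
Since λ = h/p for a photon, λ = 5.102 × 10^-7 m.
Converting to Å: λ = 5102 Å ≈ 5100 Å.

5100 Å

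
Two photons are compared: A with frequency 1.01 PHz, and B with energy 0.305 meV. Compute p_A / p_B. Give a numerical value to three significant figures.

1.37·10^4

p_A = 2.232·10^-27 kg·m/s (from frequency = 1.01 PHz, via p = hf/c).
p_B = 1.630·10^-31 kg·m/s (from energy = 0.305 meV, via p = E/c).
Ratio = 2.232·10^-27 / 1.630·10^-31 = 1.37·10^4.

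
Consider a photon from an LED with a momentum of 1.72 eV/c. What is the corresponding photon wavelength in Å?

7210 Å

Convert to SI: p = 1.72 eV/c = 9.1922 × 10^-28 kg·m/s.
For a photon λ = h/p, so λ = 7.208 × 10^-7 m.
Converting to Å: λ = 7208 Å ≈ 7210 Å.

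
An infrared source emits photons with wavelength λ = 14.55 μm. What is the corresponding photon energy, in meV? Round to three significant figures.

Use h = 6.62607015 × 10^-34 J·s, c = 2.99792458 × 10^8 m/s, 1 eV = 1.602176634 × 10^-19 J.
First convert: λ = 14.55 μm = 1.455 × 10^-5 m.
For a photon E = hc/λ, so E = 1.365 × 10^-20 J.
Converting to meV: E = 85.21 meV ≈ 85.2 meV.

85.2 meV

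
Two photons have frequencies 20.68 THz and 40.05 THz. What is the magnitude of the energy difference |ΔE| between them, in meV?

80.1 meV

Using E = hf: E₁ = 1.3703 × 10^-20 J, E₂ = 2.6537 × 10^-20 J.
|ΔE| = |1.3703 × 10^-20 − 2.6537 × 10^-20| = 1.28 × 10^-20 J = 80.1 meV.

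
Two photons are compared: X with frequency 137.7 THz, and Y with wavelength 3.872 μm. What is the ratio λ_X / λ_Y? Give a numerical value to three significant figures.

0.562

λ_X = 2.177e-6 m (from frequency = 137.7 THz, via λ = c/f).
λ_Y = 3.872e-6 m (from wavelength = 3.872 μm, via λ given directly).
Ratio = 2.177e-6 / 3.872e-6 = 0.562.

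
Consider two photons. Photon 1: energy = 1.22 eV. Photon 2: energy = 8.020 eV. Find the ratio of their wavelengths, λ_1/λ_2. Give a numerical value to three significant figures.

λ_1 = 1.016 × 10^-6 m (from energy = 1.22 eV, via λ = hc/E).
λ_2 = 1.546 × 10^-7 m (from energy = 8.020 eV, via λ = hc/E).
Ratio = 1.016 × 10^-6 / 1.546 × 10^-7 = 6.57.

6.57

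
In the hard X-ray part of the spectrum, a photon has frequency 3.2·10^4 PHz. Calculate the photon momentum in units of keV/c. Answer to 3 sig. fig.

First convert: f = 3.2·10^4 PHz = 3.2·10^19 Hz.
The photon relation is p = hf/c, giving p = 7.073·10^-23 kg·m/s.
Converting to keV/c: p = 132.3 keV/c ≈ 132 keV/c.

132 keV/c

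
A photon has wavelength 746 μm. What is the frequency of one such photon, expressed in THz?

(c = 2.99792458e8 m/s.)
Convert to SI: λ = 746 μm = 7.46e-4 m.
Since f = c/λ for a photon, f = 4.019e11 Hz.
Converting to THz: f = 0.4019 THz ≈ 0.402 THz.

0.402 THz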